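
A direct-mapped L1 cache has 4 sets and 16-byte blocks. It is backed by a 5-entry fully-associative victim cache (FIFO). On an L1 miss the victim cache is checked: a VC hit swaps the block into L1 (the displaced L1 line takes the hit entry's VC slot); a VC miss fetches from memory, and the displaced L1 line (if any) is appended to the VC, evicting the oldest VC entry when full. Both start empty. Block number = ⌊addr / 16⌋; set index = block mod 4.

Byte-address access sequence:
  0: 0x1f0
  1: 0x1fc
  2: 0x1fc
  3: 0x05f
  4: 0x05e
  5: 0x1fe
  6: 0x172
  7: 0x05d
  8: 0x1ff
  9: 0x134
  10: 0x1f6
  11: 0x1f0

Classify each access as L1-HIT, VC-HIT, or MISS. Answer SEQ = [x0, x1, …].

SEQ = [MISS, L1-HIT, L1-HIT, MISS, L1-HIT, L1-HIT, MISS, L1-HIT, VC-HIT, MISS, VC-HIT, L1-HIT]

  [0] addr=0x1f0 blk=31 s=3: MISS | VC []
  [1] addr=0x1fc blk=31 s=3: L1-HIT | VC []
  [2] addr=0x1fc blk=31 s=3: L1-HIT | VC []
  [3] addr=0x5f blk=5 s=1: MISS | VC []
  [4] addr=0x5e blk=5 s=1: L1-HIT | VC []
  [5] addr=0x1fe blk=31 s=3: L1-HIT | VC []
  [6] addr=0x172 blk=23 s=3: MISS | VC [31]
  [7] addr=0x5d blk=5 s=1: L1-HIT | VC [31]
  [8] addr=0x1ff blk=31 s=3: VC-HIT | VC [23]
  [9] addr=0x134 blk=19 s=3: MISS | VC [23, 31]
  [10] addr=0x1f6 blk=31 s=3: VC-HIT | VC [23, 19]
  [11] addr=0x1f0 blk=31 s=3: L1-HIT | VC [23, 19]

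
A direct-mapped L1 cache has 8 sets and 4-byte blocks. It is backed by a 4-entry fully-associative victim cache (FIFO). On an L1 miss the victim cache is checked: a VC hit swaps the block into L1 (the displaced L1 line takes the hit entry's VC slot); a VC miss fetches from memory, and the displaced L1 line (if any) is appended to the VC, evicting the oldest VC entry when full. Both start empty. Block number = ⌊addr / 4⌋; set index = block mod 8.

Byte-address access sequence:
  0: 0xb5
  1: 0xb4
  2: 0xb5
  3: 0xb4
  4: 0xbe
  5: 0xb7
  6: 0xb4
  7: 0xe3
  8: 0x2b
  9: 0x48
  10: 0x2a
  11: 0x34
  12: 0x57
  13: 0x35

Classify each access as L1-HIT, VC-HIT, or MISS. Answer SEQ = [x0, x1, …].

SEQ = [MISS, L1-HIT, L1-HIT, L1-HIT, MISS, L1-HIT, L1-HIT, MISS, MISS, MISS, VC-HIT, MISS, MISS, VC-HIT]

#0 0xb5→b45/s5 MISS; vc=[]
#1 0xb4→b45/s5 L1-HIT; vc=[]
#2 0xb5→b45/s5 L1-HIT; vc=[]
#3 0xb4→b45/s5 L1-HIT; vc=[]
#4 0xbe→b47/s7 MISS; vc=[]
#5 0xb7→b45/s5 L1-HIT; vc=[]
#6 0xb4→b45/s5 L1-HIT; vc=[]
#7 0xe3→b56/s0 MISS; vc=[]
#8 0x2b→b10/s2 MISS; vc=[]
#9 0x48→b18/s2 MISS; vc=[10]
#10 0x2a→b10/s2 VC-HIT; vc=[18]
#11 0x34→b13/s5 MISS; vc=[18,45]
#12 0x57→b21/s5 MISS; vc=[18,45,13]
#13 0x35→b13/s5 VC-HIT; vc=[18,45,21]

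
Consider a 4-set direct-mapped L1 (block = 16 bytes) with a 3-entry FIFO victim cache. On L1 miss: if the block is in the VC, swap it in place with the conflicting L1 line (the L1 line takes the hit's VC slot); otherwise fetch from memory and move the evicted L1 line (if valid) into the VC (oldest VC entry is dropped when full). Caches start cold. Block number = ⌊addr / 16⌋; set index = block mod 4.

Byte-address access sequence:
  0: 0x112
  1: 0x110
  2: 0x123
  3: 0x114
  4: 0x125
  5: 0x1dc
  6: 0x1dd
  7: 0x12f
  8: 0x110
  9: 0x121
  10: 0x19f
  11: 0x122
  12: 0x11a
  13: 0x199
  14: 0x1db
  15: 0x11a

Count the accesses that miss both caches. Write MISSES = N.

#0 0x112→b17/s1 MISS; vc=[]
#1 0x110→b17/s1 L1-HIT; vc=[]
#2 0x123→b18/s2 MISS; vc=[]
#3 0x114→b17/s1 L1-HIT; vc=[]
#4 0x125→b18/s2 L1-HIT; vc=[]
#5 0x1dc→b29/s1 MISS; vc=[17]
#6 0x1dd→b29/s1 L1-HIT; vc=[17]
#7 0x12f→b18/s2 L1-HIT; vc=[17]
#8 0x110→b17/s1 VC-HIT; vc=[29]
#9 0x121→b18/s2 L1-HIT; vc=[29]
#10 0x19f→b25/s1 MISS; vc=[29,17]
#11 0x122→b18/s2 L1-HIT; vc=[29,17]
#12 0x11a→b17/s1 VC-HIT; vc=[29,25]
#13 0x199→b25/s1 VC-HIT; vc=[29,17]
#14 0x1db→b29/s1 VC-HIT; vc=[25,17]
#15 0x11a→b17/s1 VC-HIT; vc=[25,29]

MISSES = 4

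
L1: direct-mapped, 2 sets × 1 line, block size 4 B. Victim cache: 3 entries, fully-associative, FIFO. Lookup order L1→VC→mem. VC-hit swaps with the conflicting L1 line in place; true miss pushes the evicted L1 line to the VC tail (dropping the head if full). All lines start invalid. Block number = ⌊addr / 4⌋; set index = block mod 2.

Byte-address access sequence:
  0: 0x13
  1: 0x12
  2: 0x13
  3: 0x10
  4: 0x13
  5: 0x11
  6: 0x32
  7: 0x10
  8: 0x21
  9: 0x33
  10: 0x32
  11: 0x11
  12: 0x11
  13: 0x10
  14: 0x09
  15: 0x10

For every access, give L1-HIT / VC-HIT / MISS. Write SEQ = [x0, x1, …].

  [0] addr=0x13 blk=4 s=0: MISS | VC []
  [1] addr=0x12 blk=4 s=0: L1-HIT | VC []
  [2] addr=0x13 blk=4 s=0: L1-HIT | VC []
  [3] addr=0x10 blk=4 s=0: L1-HIT | VC []
  [4] addr=0x13 blk=4 s=0: L1-HIT | VC []
  [5] addr=0x11 blk=4 s=0: L1-HIT | VC []
  [6] addr=0x32 blk=12 s=0: MISS | VC [4]
  [7] addr=0x10 blk=4 s=0: VC-HIT | VC [12]
  [8] addr=0x21 blk=8 s=0: MISS | VC [12, 4]
  [9] addr=0x33 blk=12 s=0: VC-HIT | VC [8, 4]
  [10] addr=0x32 blk=12 s=0: L1-HIT | VC [8, 4]
  [11] addr=0x11 blk=4 s=0: VC-HIT | VC [8, 12]
  [12] addr=0x11 blk=4 s=0: L1-HIT | VC [8, 12]
  [13] addr=0x10 blk=4 s=0: L1-HIT | VC [8, 12]
  [14] addr=0x9 blk=2 s=0: MISS | VC [8, 12, 4]
  [15] addr=0x10 blk=4 s=0: VC-HIT | VC [8, 12, 2]

SEQ = [MISS, L1-HIT, L1-HIT, L1-HIT, L1-HIT, L1-HIT, MISS, VC-HIT, MISS, VC-HIT, L1-HIT, VC-HIT, L1-HIT, L1-HIT, MISS, VC-HIT]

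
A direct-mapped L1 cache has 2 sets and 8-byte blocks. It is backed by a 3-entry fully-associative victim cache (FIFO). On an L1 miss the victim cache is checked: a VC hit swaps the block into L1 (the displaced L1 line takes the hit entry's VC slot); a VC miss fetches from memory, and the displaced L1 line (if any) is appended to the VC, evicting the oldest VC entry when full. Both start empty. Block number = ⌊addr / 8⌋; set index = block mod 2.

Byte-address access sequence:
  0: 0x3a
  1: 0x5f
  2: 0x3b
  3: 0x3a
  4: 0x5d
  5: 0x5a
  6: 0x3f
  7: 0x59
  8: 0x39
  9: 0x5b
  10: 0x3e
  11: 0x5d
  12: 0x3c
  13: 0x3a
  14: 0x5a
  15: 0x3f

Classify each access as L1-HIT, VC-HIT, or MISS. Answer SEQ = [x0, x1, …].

SEQ = [MISS, MISS, VC-HIT, L1-HIT, VC-HIT, L1-HIT, VC-HIT, VC-HIT, VC-HIT, VC-HIT, VC-HIT, VC-HIT, VC-HIT, L1-HIT, VC-HIT, VC-HIT]

  [0] addr=0x3a blk=7 s=1: MISS | VC []
  [1] addr=0x5f blk=11 s=1: MISS | VC [7]
  [2] addr=0x3b blk=7 s=1: VC-HIT | VC [11]
  [3] addr=0x3a blk=7 s=1: L1-HIT | VC [11]
  [4] addr=0x5d blk=11 s=1: VC-HIT | VC [7]
  [5] addr=0x5a blk=11 s=1: L1-HIT | VC [7]
  [6] addr=0x3f blk=7 s=1: VC-HIT | VC [11]
  [7] addr=0x59 blk=11 s=1: VC-HIT | VC [7]
  [8] addr=0x39 blk=7 s=1: VC-HIT | VC [11]
  [9] addr=0x5b blk=11 s=1: VC-HIT | VC [7]
  [10] addr=0x3e blk=7 s=1: VC-HIT | VC [11]
  [11] addr=0x5d blk=11 s=1: VC-HIT | VC [7]
  [12] addr=0x3c blk=7 s=1: VC-HIT | VC [11]
  [13] addr=0x3a blk=7 s=1: L1-HIT | VC [11]
  [14] addr=0x5a blk=11 s=1: VC-HIT | VC [7]
  [15] addr=0x3f blk=7 s=1: VC-HIT | VC [11]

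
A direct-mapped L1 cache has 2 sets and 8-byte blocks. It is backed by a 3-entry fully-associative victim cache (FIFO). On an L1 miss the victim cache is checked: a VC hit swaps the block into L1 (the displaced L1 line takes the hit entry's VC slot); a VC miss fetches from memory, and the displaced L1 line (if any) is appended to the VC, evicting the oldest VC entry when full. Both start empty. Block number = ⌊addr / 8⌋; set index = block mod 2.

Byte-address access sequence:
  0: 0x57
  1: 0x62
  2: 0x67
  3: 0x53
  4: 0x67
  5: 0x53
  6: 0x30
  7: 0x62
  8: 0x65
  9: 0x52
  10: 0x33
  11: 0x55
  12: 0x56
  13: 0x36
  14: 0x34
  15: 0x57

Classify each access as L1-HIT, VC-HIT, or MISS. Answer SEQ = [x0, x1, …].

SEQ = [MISS, MISS, L1-HIT, VC-HIT, VC-HIT, VC-HIT, MISS, VC-HIT, L1-HIT, VC-HIT, VC-HIT, VC-HIT, L1-HIT, VC-HIT, L1-HIT, VC-HIT]

#0 0x57→b10/s0 MISS; vc=[]
#1 0x62→b12/s0 MISS; vc=[10]
#2 0x67→b12/s0 L1-HIT; vc=[10]
#3 0x53→b10/s0 VC-HIT; vc=[12]
#4 0x67→b12/s0 VC-HIT; vc=[10]
#5 0x53→b10/s0 VC-HIT; vc=[12]
#6 0x30→b6/s0 MISS; vc=[12,10]
#7 0x62→b12/s0 VC-HIT; vc=[6,10]
#8 0x65→b12/s0 L1-HIT; vc=[6,10]
#9 0x52→b10/s0 VC-HIT; vc=[6,12]
#10 0x33→b6/s0 VC-HIT; vc=[10,12]
#11 0x55→b10/s0 VC-HIT; vc=[6,12]
#12 0x56→b10/s0 L1-HIT; vc=[6,12]
#13 0x36→b6/s0 VC-HIT; vc=[10,12]
#14 0x34→b6/s0 L1-HIT; vc=[10,12]
#15 0x57→b10/s0 VC-HIT; vc=[6,12]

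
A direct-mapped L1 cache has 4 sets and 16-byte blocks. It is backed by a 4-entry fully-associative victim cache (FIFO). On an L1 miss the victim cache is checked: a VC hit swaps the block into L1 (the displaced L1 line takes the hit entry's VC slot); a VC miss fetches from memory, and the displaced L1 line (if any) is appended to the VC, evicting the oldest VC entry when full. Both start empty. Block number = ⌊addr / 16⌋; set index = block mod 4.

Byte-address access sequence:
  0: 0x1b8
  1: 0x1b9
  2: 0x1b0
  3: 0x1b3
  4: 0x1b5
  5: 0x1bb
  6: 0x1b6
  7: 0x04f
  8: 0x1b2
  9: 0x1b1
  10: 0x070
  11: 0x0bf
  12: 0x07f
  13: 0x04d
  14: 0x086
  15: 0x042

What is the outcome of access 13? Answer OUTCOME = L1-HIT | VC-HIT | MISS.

  [0] addr=0x1b8 blk=27 s=3: MISS | VC []
  [1] addr=0x1b9 blk=27 s=3: L1-HIT | VC []
  [2] addr=0x1b0 blk=27 s=3: L1-HIT | VC []
  [3] addr=0x1b3 blk=27 s=3: L1-HIT | VC []
  [4] addr=0x1b5 blk=27 s=3: L1-HIT | VC []
  [5] addr=0x1bb blk=27 s=3: L1-HIT | VC []
  [6] addr=0x1b6 blk=27 s=3: L1-HIT | VC []
  [7] addr=0x4f blk=4 s=0: MISS | VC []
  [8] addr=0x1b2 blk=27 s=3: L1-HIT | VC []
  [9] addr=0x1b1 blk=27 s=3: L1-HIT | VC []
  [10] addr=0x70 blk=7 s=3: MISS | VC [27]
  [11] addr=0xbf blk=11 s=3: MISS | VC [27, 7]
  [12] addr=0x7f blk=7 s=3: VC-HIT | VC [27, 11]
  [13] addr=0x4d blk=4 s=0: L1-HIT | VC [27, 11]
  [14] addr=0x86 blk=8 s=0: MISS | VC [27, 11, 4]
  [15] addr=0x42 blk=4 s=0: VC-HIT | VC [27, 11, 8]

OUTCOME = L1-HIT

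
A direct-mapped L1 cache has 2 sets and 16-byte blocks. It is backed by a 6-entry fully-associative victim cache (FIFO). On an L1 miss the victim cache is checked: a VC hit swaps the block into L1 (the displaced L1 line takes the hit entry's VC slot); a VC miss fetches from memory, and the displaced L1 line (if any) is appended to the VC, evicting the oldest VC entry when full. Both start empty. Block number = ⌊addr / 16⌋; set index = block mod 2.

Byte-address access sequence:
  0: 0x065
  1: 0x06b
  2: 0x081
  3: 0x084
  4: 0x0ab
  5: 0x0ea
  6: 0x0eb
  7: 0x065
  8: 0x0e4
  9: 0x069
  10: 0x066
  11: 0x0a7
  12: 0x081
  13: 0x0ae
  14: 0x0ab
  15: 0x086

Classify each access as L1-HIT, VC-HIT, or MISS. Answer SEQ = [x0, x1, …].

0: 0x65 (blk 6, set 0) → MISS  vc=[]
1: 0x6b (blk 6, set 0) → L1-HIT  vc=[]
2: 0x81 (blk 8, set 0) → MISS  vc=[6]
3: 0x84 (blk 8, set 0) → L1-HIT  vc=[6]
4: 0xab (blk 10, set 0) → MISS  vc=[6, 8]
5: 0xea (blk 14, set 0) → MISS  vc=[6, 8, 10]
6: 0xeb (blk 14, set 0) → L1-HIT  vc=[6, 8, 10]
7: 0x65 (blk 6, set 0) → VC-HIT  vc=[14, 8, 10]
8: 0xe4 (blk 14, set 0) → VC-HIT  vc=[6, 8, 10]
9: 0x69 (blk 6, set 0) → VC-HIT  vc=[14, 8, 10]
10: 0x66 (blk 6, set 0) → L1-HIT  vc=[14, 8, 10]
11: 0xa7 (blk 10, set 0) → VC-HIT  vc=[14, 8, 6]
12: 0x81 (blk 8, set 0) → VC-HIT  vc=[14, 10, 6]
13: 0xae (blk 10, set 0) → VC-HIT  vc=[14, 8, 6]
14: 0xab (blk 10, set 0) → L1-HIT  vc=[14, 8, 6]
15: 0x86 (blk 8, set 0) → VC-HIT  vc=[14, 10, 6]

SEQ = [MISS, L1-HIT, MISS, L1-HIT, MISS, MISS, L1-HIT, VC-HIT, VC-HIT, VC-HIT, L1-HIT, VC-HIT, VC-HIT, VC-HIT, L1-HIT, VC-HIT]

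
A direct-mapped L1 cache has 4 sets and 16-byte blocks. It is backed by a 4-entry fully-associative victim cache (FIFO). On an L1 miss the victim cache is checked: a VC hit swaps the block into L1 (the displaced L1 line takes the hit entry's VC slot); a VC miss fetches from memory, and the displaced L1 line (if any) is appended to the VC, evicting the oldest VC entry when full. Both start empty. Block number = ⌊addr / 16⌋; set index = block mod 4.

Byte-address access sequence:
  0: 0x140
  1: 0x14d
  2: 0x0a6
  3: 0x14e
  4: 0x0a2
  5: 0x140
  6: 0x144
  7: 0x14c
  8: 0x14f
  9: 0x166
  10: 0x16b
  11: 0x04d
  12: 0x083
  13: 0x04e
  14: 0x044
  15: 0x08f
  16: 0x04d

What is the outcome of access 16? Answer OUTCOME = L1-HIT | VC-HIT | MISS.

OUTCOME = VC-HIT

  [0] addr=0x140 blk=20 s=0: MISS | VC []
  [1] addr=0x14d blk=20 s=0: L1-HIT | VC []
  [2] addr=0xa6 blk=10 s=2: MISS | VC []
  [3] addr=0x14e blk=20 s=0: L1-HIT | VC []
  [4] addr=0xa2 blk=10 s=2: L1-HIT | VC []
  [5] addr=0x140 blk=20 s=0: L1-HIT | VC []
  [6] addr=0x144 blk=20 s=0: L1-HIT | VC []
  [7] addr=0x14c blk=20 s=0: L1-HIT | VC []
  [8] addr=0x14f blk=20 s=0: L1-HIT | VC []
  [9] addr=0x166 blk=22 s=2: MISS | VC [10]
  [10] addr=0x16b blk=22 s=2: L1-HIT | VC [10]
  [11] addr=0x4d blk=4 s=0: MISS | VC [10, 20]
  [12] addr=0x83 blk=8 s=0: MISS | VC [10, 20, 4]
  [13] addr=0x4e blk=4 s=0: VC-HIT | VC [10, 20, 8]
  [14] addr=0x44 blk=4 s=0: L1-HIT | VC [10, 20, 8]
  [15] addr=0x8f blk=8 s=0: VC-HIT | VC [10, 20, 4]
  [16] addr=0x4d blk=4 s=0: VC-HIT | VC [10, 20, 8]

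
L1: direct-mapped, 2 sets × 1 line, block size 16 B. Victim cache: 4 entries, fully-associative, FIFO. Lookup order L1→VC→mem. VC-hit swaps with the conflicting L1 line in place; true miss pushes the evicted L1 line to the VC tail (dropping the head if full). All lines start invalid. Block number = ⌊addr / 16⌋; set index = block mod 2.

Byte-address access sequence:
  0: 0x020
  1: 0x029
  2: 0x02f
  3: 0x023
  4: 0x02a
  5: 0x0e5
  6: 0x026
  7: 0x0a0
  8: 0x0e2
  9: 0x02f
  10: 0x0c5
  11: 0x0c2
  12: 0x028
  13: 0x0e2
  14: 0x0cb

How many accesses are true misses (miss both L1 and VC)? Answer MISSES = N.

MISSES = 4

  [0] addr=0x20 blk=2 s=0: MISS | VC []
  [1] addr=0x29 blk=2 s=0: L1-HIT | VC []
  [2] addr=0x2f blk=2 s=0: L1-HIT | VC []
  [3] addr=0x23 blk=2 s=0: L1-HIT | VC []
  [4] addr=0x2a blk=2 s=0: L1-HIT | VC []
  [5] addr=0xe5 blk=14 s=0: MISS | VC [2]
  [6] addr=0x26 blk=2 s=0: VC-HIT | VC [14]
  [7] addr=0xa0 blk=10 s=0: MISS | VC [14, 2]
  [8] addr=0xe2 blk=14 s=0: VC-HIT | VC [10, 2]
  [9] addr=0x2f blk=2 s=0: VC-HIT | VC [10, 14]
  [10] addr=0xc5 blk=12 s=0: MISS | VC [10, 14, 2]
  [11] addr=0xc2 blk=12 s=0: L1-HIT | VC [10, 14, 2]
  [12] addr=0x28 blk=2 s=0: VC-HIT | VC [10, 14, 12]
  [13] addr=0xe2 blk=14 s=0: VC-HIT | VC [10, 2, 12]
  [14] addr=0xcb blk=12 s=0: VC-HIT | VC [10, 2, 14]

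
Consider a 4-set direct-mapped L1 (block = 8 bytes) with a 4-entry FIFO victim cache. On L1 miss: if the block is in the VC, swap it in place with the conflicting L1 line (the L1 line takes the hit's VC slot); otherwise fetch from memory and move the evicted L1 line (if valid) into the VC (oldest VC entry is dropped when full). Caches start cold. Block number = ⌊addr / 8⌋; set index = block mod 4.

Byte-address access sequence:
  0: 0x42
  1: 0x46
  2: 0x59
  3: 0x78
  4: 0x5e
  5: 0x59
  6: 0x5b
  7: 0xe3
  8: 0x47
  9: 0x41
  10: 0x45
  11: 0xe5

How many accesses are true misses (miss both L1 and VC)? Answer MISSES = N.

MISSES = 4

  [0] addr=0x42 blk=8 s=0: MISS | VC []
  [1] addr=0x46 blk=8 s=0: L1-HIT | VC []
  [2] addr=0x59 blk=11 s=3: MISS | VC []
  [3] addr=0x78 blk=15 s=3: MISS | VC [11]
  [4] addr=0x5e blk=11 s=3: VC-HIT | VC [15]
  [5] addr=0x59 blk=11 s=3: L1-HIT | VC [15]
  [6] addr=0x5b blk=11 s=3: L1-HIT | VC [15]
  [7] addr=0xe3 blk=28 s=0: MISS | VC [15, 8]
  [8] addr=0x47 blk=8 s=0: VC-HIT | VC [15, 28]
  [9] addr=0x41 blk=8 s=0: L1-HIT | VC [15, 28]
  [10] addr=0x45 blk=8 s=0: L1-HIT | VC [15, 28]
  [11] addr=0xe5 blk=28 s=0: VC-HIT | VC [15, 8]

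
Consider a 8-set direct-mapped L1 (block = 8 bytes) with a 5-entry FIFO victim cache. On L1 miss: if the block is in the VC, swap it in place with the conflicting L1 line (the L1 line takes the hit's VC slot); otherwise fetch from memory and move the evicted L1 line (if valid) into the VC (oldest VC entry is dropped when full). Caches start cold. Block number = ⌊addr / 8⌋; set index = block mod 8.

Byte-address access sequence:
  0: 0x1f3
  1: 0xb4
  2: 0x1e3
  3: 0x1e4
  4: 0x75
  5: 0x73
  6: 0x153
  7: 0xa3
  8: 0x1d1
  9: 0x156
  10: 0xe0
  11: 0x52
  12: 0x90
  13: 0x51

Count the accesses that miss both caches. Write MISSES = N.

  [0] addr=0x1f3 blk=62 s=6: MISS | VC []
  [1] addr=0xb4 blk=22 s=6: MISS | VC [62]
  [2] addr=0x1e3 blk=60 s=4: MISS | VC [62]
  [3] addr=0x1e4 blk=60 s=4: L1-HIT | VC [62]
  [4] addr=0x75 blk=14 s=6: MISS | VC [62, 22]
  [5] addr=0x73 blk=14 s=6: L1-HIT | VC [62, 22]
  [6] addr=0x153 blk=42 s=2: MISS | VC [62, 22]
  [7] addr=0xa3 blk=20 s=4: MISS | VC [62, 22, 60]
  [8] addr=0x1d1 blk=58 s=2: MISS | VC [62, 22, 60, 42]
  [9] addr=0x156 blk=42 s=2: VC-HIT | VC [62, 22, 60, 58]
  [10] addr=0xe0 blk=28 s=4: MISS | VC [62, 22, 60, 58, 20]
  [11] addr=0x52 blk=10 s=2: MISS | VC [22, 60, 58, 20, 42]
  [12] addr=0x90 blk=18 s=2: MISS | VC [60, 58, 20, 42, 10]
  [13] addr=0x51 blk=10 s=2: VC-HIT | VC [60, 58, 20, 42, 18]

MISSES = 10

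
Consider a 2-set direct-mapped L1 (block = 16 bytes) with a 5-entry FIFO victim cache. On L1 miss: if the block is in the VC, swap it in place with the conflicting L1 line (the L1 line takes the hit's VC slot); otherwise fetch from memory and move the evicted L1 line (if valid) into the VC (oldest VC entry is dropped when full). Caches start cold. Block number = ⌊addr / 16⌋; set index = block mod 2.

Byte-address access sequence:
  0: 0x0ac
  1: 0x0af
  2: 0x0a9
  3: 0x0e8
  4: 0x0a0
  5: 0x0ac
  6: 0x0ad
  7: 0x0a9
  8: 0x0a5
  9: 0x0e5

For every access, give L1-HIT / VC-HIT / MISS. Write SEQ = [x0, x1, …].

  [0] addr=0xac blk=10 s=0: MISS | VC []
  [1] addr=0xaf blk=10 s=0: L1-HIT | VC []
  [2] addr=0xa9 blk=10 s=0: L1-HIT | VC []
  [3] addr=0xe8 blk=14 s=0: MISS | VC [10]
  [4] addr=0xa0 blk=10 s=0: VC-HIT | VC [14]
  [5] addr=0xac blk=10 s=0: L1-HIT | VC [14]
  [6] addr=0xad blk=10 s=0: L1-HIT | VC [14]
  [7] addr=0xa9 blk=10 s=0: L1-HIT | VC [14]
  [8] addr=0xa5 blk=10 s=0: L1-HIT | VC [14]
  [9] addr=0xe5 blk=14 s=0: VC-HIT | VC [10]

SEQ = [MISS, L1-HIT, L1-HIT, MISS, VC-HIT, L1-HIT, L1-HIT, L1-HIT, L1-HIT, VC-HIT]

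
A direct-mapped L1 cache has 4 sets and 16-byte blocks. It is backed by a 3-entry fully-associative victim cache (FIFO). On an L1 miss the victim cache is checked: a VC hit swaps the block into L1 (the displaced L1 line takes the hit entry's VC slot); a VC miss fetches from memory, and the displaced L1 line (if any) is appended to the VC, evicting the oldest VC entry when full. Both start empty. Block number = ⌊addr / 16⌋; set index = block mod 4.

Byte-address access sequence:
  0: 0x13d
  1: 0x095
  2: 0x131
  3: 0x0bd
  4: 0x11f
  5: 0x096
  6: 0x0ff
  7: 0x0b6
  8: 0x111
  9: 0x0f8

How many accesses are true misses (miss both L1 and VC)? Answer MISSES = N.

  [0] addr=0x13d blk=19 s=3: MISS | VC []
  [1] addr=0x95 blk=9 s=1: MISS | VC []
  [2] addr=0x131 blk=19 s=3: L1-HIT | VC []
  [3] addr=0xbd blk=11 s=3: MISS | VC [19]
  [4] addr=0x11f blk=17 s=1: MISS | VC [19, 9]
  [5] addr=0x96 blk=9 s=1: VC-HIT | VC [19, 17]
  [6] addr=0xff blk=15 s=3: MISS | VC [19, 17, 11]
  [7] addr=0xb6 blk=11 s=3: VC-HIT | VC [19, 17, 15]
  [8] addr=0x111 blk=17 s=1: VC-HIT | VC [19, 9, 15]
  [9] addr=0xf8 blk=15 s=3: VC-HIT | VC [19, 9, 11]

MISSES = 5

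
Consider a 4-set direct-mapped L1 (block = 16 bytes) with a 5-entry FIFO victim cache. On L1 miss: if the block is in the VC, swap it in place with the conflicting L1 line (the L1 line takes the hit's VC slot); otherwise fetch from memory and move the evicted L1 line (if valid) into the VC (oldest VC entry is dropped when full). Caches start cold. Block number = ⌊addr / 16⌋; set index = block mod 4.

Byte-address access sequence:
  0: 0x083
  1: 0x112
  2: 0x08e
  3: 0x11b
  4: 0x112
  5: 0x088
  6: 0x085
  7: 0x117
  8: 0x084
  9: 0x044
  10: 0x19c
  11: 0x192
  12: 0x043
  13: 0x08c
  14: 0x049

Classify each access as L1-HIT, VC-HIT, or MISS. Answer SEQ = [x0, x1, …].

0: 0x83 (blk 8, set 0) → MISS  vc=[]
1: 0x112 (blk 17, set 1) → MISS  vc=[]
2: 0x8e (blk 8, set 0) → L1-HIT  vc=[]
3: 0x11b (blk 17, set 1) → L1-HIT  vc=[]
4: 0x112 (blk 17, set 1) → L1-HIT  vc=[]
5: 0x88 (blk 8, set 0) → L1-HIT  vc=[]
6: 0x85 (blk 8, set 0) → L1-HIT  vc=[]
7: 0x117 (blk 17, set 1) → L1-HIT  vc=[]
8: 0x84 (blk 8, set 0) → L1-HIT  vc=[]
9: 0x44 (blk 4, set 0) → MISS  vc=[8]
10: 0x19c (blk 25, set 1) → MISS  vc=[8, 17]
11: 0x192 (blk 25, set 1) → L1-HIT  vc=[8, 17]
12: 0x43 (blk 4, set 0) → L1-HIT  vc=[8, 17]
13: 0x8c (blk 8, set 0) → VC-HIT  vc=[4, 17]
14: 0x49 (blk 4, set 0) → VC-HIT  vc=[8, 17]

SEQ = [MISS, MISS, L1-HIT, L1-HIT, L1-HIT, L1-HIT, L1-HIT, L1-HIT, L1-HIT, MISS, MISS, L1-HIT, L1-HIT, VC-HIT, VC-HIT]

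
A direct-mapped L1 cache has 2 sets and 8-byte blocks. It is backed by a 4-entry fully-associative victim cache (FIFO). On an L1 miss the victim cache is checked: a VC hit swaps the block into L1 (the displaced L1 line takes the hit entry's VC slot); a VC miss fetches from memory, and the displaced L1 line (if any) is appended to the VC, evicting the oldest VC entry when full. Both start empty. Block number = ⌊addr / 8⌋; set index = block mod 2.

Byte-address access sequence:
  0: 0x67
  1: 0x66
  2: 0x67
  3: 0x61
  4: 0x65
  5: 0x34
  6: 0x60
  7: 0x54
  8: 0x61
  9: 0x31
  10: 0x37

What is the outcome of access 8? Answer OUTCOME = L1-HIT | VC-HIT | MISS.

OUTCOME = VC-HIT

#0 0x67→b12/s0 MISS; vc=[]
#1 0x66→b12/s0 L1-HIT; vc=[]
#2 0x67→b12/s0 L1-HIT; vc=[]
#3 0x61→b12/s0 L1-HIT; vc=[]
#4 0x65→b12/s0 L1-HIT; vc=[]
#5 0x34→b6/s0 MISS; vc=[12]
#6 0x60→b12/s0 VC-HIT; vc=[6]
#7 0x54→b10/s0 MISS; vc=[6,12]
#8 0x61→b12/s0 VC-HIT; vc=[6,10]
#9 0x31→b6/s0 VC-HIT; vc=[12,10]
#10 0x37→b6/s0 L1-HIT; vc=[12,10]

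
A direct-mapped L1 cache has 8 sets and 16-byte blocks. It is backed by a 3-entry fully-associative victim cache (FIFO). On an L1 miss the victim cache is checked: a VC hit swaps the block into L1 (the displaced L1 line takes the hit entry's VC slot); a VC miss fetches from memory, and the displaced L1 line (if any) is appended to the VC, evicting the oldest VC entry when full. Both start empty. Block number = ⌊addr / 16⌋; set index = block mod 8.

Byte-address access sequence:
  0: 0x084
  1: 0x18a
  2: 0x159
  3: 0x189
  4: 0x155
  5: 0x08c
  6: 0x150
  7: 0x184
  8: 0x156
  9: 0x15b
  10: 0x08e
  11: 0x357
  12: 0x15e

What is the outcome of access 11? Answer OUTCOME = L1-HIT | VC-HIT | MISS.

0: 0x84 (blk 8, set 0) → MISS  vc=[]
1: 0x18a (blk 24, set 0) → MISS  vc=[8]
2: 0x159 (blk 21, set 5) → MISS  vc=[8]
3: 0x189 (blk 24, set 0) → L1-HIT  vc=[8]
4: 0x155 (blk 21, set 5) → L1-HIT  vc=[8]
5: 0x8c (blk 8, set 0) → VC-HIT  vc=[24]
6: 0x150 (blk 21, set 5) → L1-HIT  vc=[24]
7: 0x184 (blk 24, set 0) → VC-HIT  vc=[8]
8: 0x156 (blk 21, set 5) → L1-HIT  vc=[8]
9: 0x15b (blk 21, set 5) → L1-HIT  vc=[8]
10: 0x8e (blk 8, set 0) → VC-HIT  vc=[24]
11: 0x357 (blk 53, set 5) → MISS  vc=[24, 21]
12: 0x15e (blk 21, set 5) → VC-HIT  vc=[24, 53]

OUTCOME = MISS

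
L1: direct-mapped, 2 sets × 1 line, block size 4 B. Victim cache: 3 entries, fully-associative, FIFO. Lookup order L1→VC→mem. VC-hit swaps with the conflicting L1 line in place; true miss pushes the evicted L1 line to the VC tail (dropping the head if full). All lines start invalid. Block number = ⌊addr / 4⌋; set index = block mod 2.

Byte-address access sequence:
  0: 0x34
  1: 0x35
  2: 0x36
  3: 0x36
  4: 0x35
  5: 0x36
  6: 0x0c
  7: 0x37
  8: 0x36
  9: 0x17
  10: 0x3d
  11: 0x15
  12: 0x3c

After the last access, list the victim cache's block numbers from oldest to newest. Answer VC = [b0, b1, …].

VC = [3, 13, 5]

0: 0x34 (blk 13, set 1) → MISS  vc=[]
1: 0x35 (blk 13, set 1) → L1-HIT  vc=[]
2: 0x36 (blk 13, set 1) → L1-HIT  vc=[]
3: 0x36 (blk 13, set 1) → L1-HIT  vc=[]
4: 0x35 (blk 13, set 1) → L1-HIT  vc=[]
5: 0x36 (blk 13, set 1) → L1-HIT  vc=[]
6: 0xc (blk 3, set 1) → MISS  vc=[13]
7: 0x37 (blk 13, set 1) → VC-HIT  vc=[3]
8: 0x36 (blk 13, set 1) → L1-HIT  vc=[3]
9: 0x17 (blk 5, set 1) → MISS  vc=[3, 13]
10: 0x3d (blk 15, set 1) → MISS  vc=[3, 13, 5]
11: 0x15 (blk 5, set 1) → VC-HIT  vc=[3, 13, 15]
12: 0x3c (blk 15, set 1) → VC-HIT  vc=[3, 13, 5]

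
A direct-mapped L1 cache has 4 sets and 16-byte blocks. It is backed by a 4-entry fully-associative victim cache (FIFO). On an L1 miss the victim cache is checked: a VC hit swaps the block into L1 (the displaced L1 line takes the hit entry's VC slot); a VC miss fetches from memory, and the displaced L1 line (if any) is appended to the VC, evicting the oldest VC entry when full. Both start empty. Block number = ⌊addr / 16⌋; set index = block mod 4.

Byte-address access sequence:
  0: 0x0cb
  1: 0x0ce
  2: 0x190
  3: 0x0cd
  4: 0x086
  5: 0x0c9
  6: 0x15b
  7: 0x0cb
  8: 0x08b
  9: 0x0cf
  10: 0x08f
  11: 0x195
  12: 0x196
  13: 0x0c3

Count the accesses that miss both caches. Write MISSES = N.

MISSES = 4

#0 0xcb→b12/s0 MISS; vc=[]
#1 0xce→b12/s0 L1-HIT; vc=[]
#2 0x190→b25/s1 MISS; vc=[]
#3 0xcd→b12/s0 L1-HIT; vc=[]
#4 0x86→b8/s0 MISS; vc=[12]
#5 0xc9→b12/s0 VC-HIT; vc=[8]
#6 0x15b→b21/s1 MISS; vc=[8,25]
#7 0xcb→b12/s0 L1-HIT; vc=[8,25]
#8 0x8b→b8/s0 VC-HIT; vc=[12,25]
#9 0xcf→b12/s0 VC-HIT; vc=[8,25]
#10 0x8f→b8/s0 VC-HIT; vc=[12,25]
#11 0x195→b25/s1 VC-HIT; vc=[12,21]
#12 0x196→b25/s1 L1-HIT; vc=[12,21]
#13 0xc3→b12/s0 VC-HIT; vc=[8,21]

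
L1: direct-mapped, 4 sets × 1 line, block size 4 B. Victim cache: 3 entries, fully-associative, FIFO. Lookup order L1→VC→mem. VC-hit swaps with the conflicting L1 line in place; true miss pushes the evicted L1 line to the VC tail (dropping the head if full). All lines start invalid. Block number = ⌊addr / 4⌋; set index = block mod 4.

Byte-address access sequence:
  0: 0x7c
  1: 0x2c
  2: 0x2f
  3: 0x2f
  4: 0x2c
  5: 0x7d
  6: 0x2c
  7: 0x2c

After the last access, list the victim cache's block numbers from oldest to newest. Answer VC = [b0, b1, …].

#0 0x7c→b31/s3 MISS; vc=[]
#1 0x2c→b11/s3 MISS; vc=[31]
#2 0x2f→b11/s3 L1-HIT; vc=[31]
#3 0x2f→b11/s3 L1-HIT; vc=[31]
#4 0x2c→b11/s3 L1-HIT; vc=[31]
#5 0x7d→b31/s3 VC-HIT; vc=[11]
#6 0x2c→b11/s3 VC-HIT; vc=[31]
#7 0x2c→b11/s3 L1-HIT; vc=[31]

VC = [31]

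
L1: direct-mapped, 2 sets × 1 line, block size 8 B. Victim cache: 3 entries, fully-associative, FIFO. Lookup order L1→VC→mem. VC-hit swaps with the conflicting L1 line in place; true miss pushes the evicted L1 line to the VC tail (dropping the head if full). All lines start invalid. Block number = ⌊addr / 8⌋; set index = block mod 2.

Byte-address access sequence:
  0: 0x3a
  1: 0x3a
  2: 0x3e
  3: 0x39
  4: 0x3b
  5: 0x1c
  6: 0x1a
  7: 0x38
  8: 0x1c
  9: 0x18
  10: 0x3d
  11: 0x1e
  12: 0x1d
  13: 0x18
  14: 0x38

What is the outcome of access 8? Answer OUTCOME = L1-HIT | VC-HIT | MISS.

OUTCOME = VC-HIT

0: 0x3a (blk 7, set 1) → MISS  vc=[]
1: 0x3a (blk 7, set 1) → L1-HIT  vc=[]
2: 0x3e (blk 7, set 1) → L1-HIT  vc=[]
3: 0x39 (blk 7, set 1) → L1-HIT  vc=[]
4: 0x3b (blk 7, set 1) → L1-HIT  vc=[]
5: 0x1c (blk 3, set 1) → MISS  vc=[7]
6: 0x1a (blk 3, set 1) → L1-HIT  vc=[7]
7: 0x38 (blk 7, set 1) → VC-HIT  vc=[3]
8: 0x1c (blk 3, set 1) → VC-HIT  vc=[7]
9: 0x18 (blk 3, set 1) → L1-HIT  vc=[7]
10: 0x3d (blk 7, set 1) → VC-HIT  vc=[3]
11: 0x1e (blk 3, set 1) → VC-HIT  vc=[7]
12: 0x1d (blk 3, set 1) → L1-HIT  vc=[7]
13: 0x18 (blk 3, set 1) → L1-HIT  vc=[7]
14: 0x38 (blk 7, set 1) → VC-HIT  vc=[3]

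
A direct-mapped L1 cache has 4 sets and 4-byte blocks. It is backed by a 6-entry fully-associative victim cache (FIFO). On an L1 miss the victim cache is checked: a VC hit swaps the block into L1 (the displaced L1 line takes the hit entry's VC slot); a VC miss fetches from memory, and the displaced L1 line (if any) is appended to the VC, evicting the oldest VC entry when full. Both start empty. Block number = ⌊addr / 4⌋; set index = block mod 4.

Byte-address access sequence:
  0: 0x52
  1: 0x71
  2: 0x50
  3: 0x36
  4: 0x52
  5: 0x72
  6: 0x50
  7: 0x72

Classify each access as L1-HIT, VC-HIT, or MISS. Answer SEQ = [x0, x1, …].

SEQ = [MISS, MISS, VC-HIT, MISS, L1-HIT, VC-HIT, VC-HIT, VC-HIT]

0: 0x52 (blk 20, set 0) → MISS  vc=[]
1: 0x71 (blk 28, set 0) → MISS  vc=[20]
2: 0x50 (blk 20, set 0) → VC-HIT  vc=[28]
3: 0x36 (blk 13, set 1) → MISS  vc=[28]
4: 0x52 (blk 20, set 0) → L1-HIT  vc=[28]
5: 0x72 (blk 28, set 0) → VC-HIT  vc=[20]
6: 0x50 (blk 20, set 0) → VC-HIT  vc=[28]
7: 0x72 (blk 28, set 0) → VC-HIT  vc=[20]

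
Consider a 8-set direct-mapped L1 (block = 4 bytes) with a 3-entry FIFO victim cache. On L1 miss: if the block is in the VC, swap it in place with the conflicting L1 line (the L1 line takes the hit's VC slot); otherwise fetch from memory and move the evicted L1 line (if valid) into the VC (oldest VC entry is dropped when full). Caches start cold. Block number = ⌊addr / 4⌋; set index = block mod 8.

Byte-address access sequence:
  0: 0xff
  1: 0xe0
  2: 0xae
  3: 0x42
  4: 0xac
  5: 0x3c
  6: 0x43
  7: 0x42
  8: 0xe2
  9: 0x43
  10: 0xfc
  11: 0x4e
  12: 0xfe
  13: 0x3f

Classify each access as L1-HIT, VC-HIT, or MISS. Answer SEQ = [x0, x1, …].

SEQ = [MISS, MISS, MISS, MISS, L1-HIT, MISS, L1-HIT, L1-HIT, VC-HIT, VC-HIT, VC-HIT, MISS, L1-HIT, VC-HIT]

0: 0xff (blk 63, set 7) → MISS  vc=[]
1: 0xe0 (blk 56, set 0) → MISS  vc=[]
2: 0xae (blk 43, set 3) → MISS  vc=[]
3: 0x42 (blk 16, set 0) → MISS  vc=[56]
4: 0xac (blk 43, set 3) → L1-HIT  vc=[56]
5: 0x3c (blk 15, set 7) → MISS  vc=[56, 63]
6: 0x43 (blk 16, set 0) → L1-HIT  vc=[56, 63]
7: 0x42 (blk 16, set 0) → L1-HIT  vc=[56, 63]
8: 0xe2 (blk 56, set 0) → VC-HIT  vc=[16, 63]
9: 0x43 (blk 16, set 0) → VC-HIT  vc=[56, 63]
10: 0xfc (blk 63, set 7) → VC-HIT  vc=[56, 15]
11: 0x4e (blk 19, set 3) → MISS  vc=[56, 15, 43]
12: 0xfe (blk 63, set 7) → L1-HIT  vc=[56, 15, 43]
13: 0x3f (blk 15, set 7) → VC-HIT  vc=[56, 63, 43]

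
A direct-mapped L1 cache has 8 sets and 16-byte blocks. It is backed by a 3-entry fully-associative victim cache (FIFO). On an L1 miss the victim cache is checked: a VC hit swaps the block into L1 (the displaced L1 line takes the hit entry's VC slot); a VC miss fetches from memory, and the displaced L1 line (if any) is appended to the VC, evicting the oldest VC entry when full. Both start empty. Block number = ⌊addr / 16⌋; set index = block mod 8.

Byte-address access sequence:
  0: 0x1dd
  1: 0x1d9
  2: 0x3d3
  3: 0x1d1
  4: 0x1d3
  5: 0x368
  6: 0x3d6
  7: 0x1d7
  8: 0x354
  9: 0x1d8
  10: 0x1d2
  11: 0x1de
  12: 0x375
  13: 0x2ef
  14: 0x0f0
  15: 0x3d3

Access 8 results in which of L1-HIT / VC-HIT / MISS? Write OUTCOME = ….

OUTCOME = MISS

#0 0x1dd→b29/s5 MISS; vc=[]
#1 0x1d9→b29/s5 L1-HIT; vc=[]
#2 0x3d3→b61/s5 MISS; vc=[29]
#3 0x1d1→b29/s5 VC-HIT; vc=[61]
#4 0x1d3→b29/s5 L1-HIT; vc=[61]
#5 0x368→b54/s6 MISS; vc=[61]
#6 0x3d6→b61/s5 VC-HIT; vc=[29]
#7 0x1d7→b29/s5 VC-HIT; vc=[61]
#8 0x354→b53/s5 MISS; vc=[61,29]
#9 0x1d8→b29/s5 VC-HIT; vc=[61,53]
#10 0x1d2→b29/s5 L1-HIT; vc=[61,53]
#11 0x1de→b29/s5 L1-HIT; vc=[61,53]
#12 0x375→b55/s7 MISS; vc=[61,53]
#13 0x2ef→b46/s6 MISS; vc=[61,53,54]
#14 0xf0→b15/s7 MISS; vc=[53,54,55]
#15 0x3d3→b61/s5 MISS; vc=[54,55,29]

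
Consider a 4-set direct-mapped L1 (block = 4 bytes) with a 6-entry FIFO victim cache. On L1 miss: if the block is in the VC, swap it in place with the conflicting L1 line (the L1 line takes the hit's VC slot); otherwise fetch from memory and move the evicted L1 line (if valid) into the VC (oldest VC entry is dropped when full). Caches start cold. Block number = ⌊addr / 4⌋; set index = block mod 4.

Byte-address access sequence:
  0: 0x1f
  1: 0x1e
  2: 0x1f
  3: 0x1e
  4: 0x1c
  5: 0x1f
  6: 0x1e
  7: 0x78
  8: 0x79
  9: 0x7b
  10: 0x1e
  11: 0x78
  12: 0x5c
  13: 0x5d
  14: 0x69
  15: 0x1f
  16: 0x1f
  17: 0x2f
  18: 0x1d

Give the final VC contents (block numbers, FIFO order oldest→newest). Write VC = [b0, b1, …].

VC = [23, 30, 11]

#0 0x1f→b7/s3 MISS; vc=[]
#1 0x1e→b7/s3 L1-HIT; vc=[]
#2 0x1f→b7/s3 L1-HIT; vc=[]
#3 0x1e→b7/s3 L1-HIT; vc=[]
#4 0x1c→b7/s3 L1-HIT; vc=[]
#5 0x1f→b7/s3 L1-HIT; vc=[]
#6 0x1e→b7/s3 L1-HIT; vc=[]
#7 0x78→b30/s2 MISS; vc=[]
#8 0x79→b30/s2 L1-HIT; vc=[]
#9 0x7b→b30/s2 L1-HIT; vc=[]
#10 0x1e→b7/s3 L1-HIT; vc=[]
#11 0x78→b30/s2 L1-HIT; vc=[]
#12 0x5c→b23/s3 MISS; vc=[7]
#13 0x5d→b23/s3 L1-HIT; vc=[7]
#14 0x69→b26/s2 MISS; vc=[7,30]
#15 0x1f→b7/s3 VC-HIT; vc=[23,30]
#16 0x1f→b7/s3 L1-HIT; vc=[23,30]
#17 0x2f→b11/s3 MISS; vc=[23,30,7]
#18 0x1d→b7/s3 VC-HIT; vc=[23,30,11]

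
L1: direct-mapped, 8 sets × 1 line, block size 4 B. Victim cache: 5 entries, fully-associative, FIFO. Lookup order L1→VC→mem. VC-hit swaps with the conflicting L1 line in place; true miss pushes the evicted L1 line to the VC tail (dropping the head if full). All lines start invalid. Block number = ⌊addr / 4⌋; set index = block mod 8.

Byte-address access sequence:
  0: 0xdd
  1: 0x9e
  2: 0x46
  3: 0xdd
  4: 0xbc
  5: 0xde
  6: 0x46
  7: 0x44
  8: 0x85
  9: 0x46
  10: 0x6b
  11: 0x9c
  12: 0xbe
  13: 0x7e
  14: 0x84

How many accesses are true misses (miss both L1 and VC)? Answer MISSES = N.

#0 0xdd→b55/s7 MISS; vc=[]
#1 0x9e→b39/s7 MISS; vc=[55]
#2 0x46→b17/s1 MISS; vc=[55]
#3 0xdd→b55/s7 VC-HIT; vc=[39]
#4 0xbc→b47/s7 MISS; vc=[39,55]
#5 0xde→b55/s7 VC-HIT; vc=[39,47]
#6 0x46→b17/s1 L1-HIT; vc=[39,47]
#7 0x44→b17/s1 L1-HIT; vc=[39,47]
#8 0x85→b33/s1 MISS; vc=[39,47,17]
#9 0x46→b17/s1 VC-HIT; vc=[39,47,33]
#10 0x6b→b26/s2 MISS; vc=[39,47,33]
#11 0x9c→b39/s7 VC-HIT; vc=[55,47,33]
#12 0xbe→b47/s7 VC-HIT; vc=[55,39,33]
#13 0x7e→b31/s7 MISS; vc=[55,39,33,47]
#14 0x84→b33/s1 VC-HIT; vc=[55,39,17,47]

MISSES = 7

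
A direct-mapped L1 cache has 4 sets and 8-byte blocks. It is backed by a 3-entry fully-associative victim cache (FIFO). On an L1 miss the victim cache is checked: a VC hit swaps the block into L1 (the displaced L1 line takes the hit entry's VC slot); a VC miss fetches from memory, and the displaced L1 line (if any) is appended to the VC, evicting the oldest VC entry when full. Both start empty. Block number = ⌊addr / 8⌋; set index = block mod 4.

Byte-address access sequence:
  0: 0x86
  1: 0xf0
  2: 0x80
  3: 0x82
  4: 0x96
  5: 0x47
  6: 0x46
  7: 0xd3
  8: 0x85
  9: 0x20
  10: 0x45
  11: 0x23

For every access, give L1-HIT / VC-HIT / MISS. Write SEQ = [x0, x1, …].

SEQ = [MISS, MISS, L1-HIT, L1-HIT, MISS, MISS, L1-HIT, MISS, VC-HIT, MISS, VC-HIT, VC-HIT]

  [0] addr=0x86 blk=16 s=0: MISS | VC []
  [1] addr=0xf0 blk=30 s=2: MISS | VC []
  [2] addr=0x80 blk=16 s=0: L1-HIT | VC []
  [3] addr=0x82 blk=16 s=0: L1-HIT | VC []
  [4] addr=0x96 blk=18 s=2: MISS | VC [30]
  [5] addr=0x47 blk=8 s=0: MISS | VC [30, 16]
  [6] addr=0x46 blk=8 s=0: L1-HIT | VC [30, 16]
  [7] addr=0xd3 blk=26 s=2: MISS | VC [30, 16, 18]
  [8] addr=0x85 blk=16 s=0: VC-HIT | VC [30, 8, 18]
  [9] addr=0x20 blk=4 s=0: MISS | VC [8, 18, 16]
  [10] addr=0x45 blk=8 s=0: VC-HIT | VC [4, 18, 16]
  [11] addr=0x23 blk=4 s=0: VC-HIT | VC [8, 18, 16]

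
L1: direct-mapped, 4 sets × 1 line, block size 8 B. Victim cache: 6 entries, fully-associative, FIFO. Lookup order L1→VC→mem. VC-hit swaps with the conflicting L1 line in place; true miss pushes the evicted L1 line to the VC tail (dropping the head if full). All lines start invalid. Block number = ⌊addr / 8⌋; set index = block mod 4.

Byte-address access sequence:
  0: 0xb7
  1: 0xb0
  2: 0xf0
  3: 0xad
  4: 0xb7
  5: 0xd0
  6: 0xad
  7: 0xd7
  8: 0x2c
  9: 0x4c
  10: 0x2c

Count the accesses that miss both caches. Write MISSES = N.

MISSES = 6

0: 0xb7 (blk 22, set 2) → MISS  vc=[]
1: 0xb0 (blk 22, set 2) → L1-HIT  vc=[]
2: 0xf0 (blk 30, set 2) → MISS  vc=[22]
3: 0xad (blk 21, set 1) → MISS  vc=[22]
4: 0xb7 (blk 22, set 2) → VC-HIT  vc=[30]
5: 0xd0 (blk 26, set 2) → MISS  vc=[30, 22]
6: 0xad (blk 21, set 1) → L1-HIT  vc=[30, 22]
7: 0xd7 (blk 26, set 2) → L1-HIT  vc=[30, 22]
8: 0x2c (blk 5, set 1) → MISS  vc=[30, 22, 21]
9: 0x4c (blk 9, set 1) → MISS  vc=[30, 22, 21, 5]
10: 0x2c (blk 5, set 1) → VC-HIT  vc=[30, 22, 21, 9]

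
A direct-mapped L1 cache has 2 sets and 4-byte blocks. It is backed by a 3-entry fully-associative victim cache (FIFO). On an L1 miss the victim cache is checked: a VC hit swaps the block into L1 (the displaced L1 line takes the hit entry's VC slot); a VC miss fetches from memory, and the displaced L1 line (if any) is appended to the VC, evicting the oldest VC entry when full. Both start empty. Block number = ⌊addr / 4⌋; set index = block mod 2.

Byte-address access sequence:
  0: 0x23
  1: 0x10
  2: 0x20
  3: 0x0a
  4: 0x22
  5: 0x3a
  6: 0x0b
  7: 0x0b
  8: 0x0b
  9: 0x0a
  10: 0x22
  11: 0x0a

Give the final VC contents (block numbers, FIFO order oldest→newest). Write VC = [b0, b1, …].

#0 0x23→b8/s0 MISS; vc=[]
#1 0x10→b4/s0 MISS; vc=[8]
#2 0x20→b8/s0 VC-HIT; vc=[4]
#3 0xa→b2/s0 MISS; vc=[4,8]
#4 0x22→b8/s0 VC-HIT; vc=[4,2]
#5 0x3a→b14/s0 MISS; vc=[4,2,8]
#6 0xb→b2/s0 VC-HIT; vc=[4,14,8]
#7 0xb→b2/s0 L1-HIT; vc=[4,14,8]
#8 0xb→b2/s0 L1-HIT; vc=[4,14,8]
#9 0xa→b2/s0 L1-HIT; vc=[4,14,8]
#10 0x22→b8/s0 VC-HIT; vc=[4,14,2]
#11 0xa→b2/s0 VC-HIT; vc=[4,14,8]

VC = [4, 14, 8]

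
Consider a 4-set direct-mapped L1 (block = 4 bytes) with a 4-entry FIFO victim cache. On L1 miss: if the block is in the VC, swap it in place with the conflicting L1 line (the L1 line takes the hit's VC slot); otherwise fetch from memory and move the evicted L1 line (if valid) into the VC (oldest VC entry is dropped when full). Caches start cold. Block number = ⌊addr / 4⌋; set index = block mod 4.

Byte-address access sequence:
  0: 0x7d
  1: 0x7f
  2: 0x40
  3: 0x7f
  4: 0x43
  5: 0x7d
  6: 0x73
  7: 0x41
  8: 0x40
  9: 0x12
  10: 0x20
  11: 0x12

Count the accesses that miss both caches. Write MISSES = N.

MISSES = 5

#0 0x7d→b31/s3 MISS; vc=[]
#1 0x7f→b31/s3 L1-HIT; vc=[]
#2 0x40→b16/s0 MISS; vc=[]
#3 0x7f→b31/s3 L1-HIT; vc=[]
#4 0x43→b16/s0 L1-HIT; vc=[]
#5 0x7d→b31/s3 L1-HIT; vc=[]
#6 0x73→b28/s0 MISS; vc=[16]
#7 0x41→b16/s0 VC-HIT; vc=[28]
#8 0x40→b16/s0 L1-HIT; vc=[28]
#9 0x12→b4/s0 MISS; vc=[28,16]
#10 0x20→b8/s0 MISS; vc=[28,16,4]
#11 0x12→b4/s0 VC-HIT; vc=[28,16,8]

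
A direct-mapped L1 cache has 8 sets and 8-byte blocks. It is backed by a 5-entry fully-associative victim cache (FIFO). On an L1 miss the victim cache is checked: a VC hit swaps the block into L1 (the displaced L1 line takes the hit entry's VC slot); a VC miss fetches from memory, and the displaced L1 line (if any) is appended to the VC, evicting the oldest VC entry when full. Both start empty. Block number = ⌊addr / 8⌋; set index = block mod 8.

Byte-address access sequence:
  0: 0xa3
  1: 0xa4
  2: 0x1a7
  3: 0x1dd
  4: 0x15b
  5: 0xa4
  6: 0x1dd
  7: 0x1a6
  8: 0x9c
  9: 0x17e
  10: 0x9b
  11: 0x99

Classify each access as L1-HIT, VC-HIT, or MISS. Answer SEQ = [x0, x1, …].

SEQ = [MISS, L1-HIT, MISS, MISS, MISS, VC-HIT, VC-HIT, VC-HIT, MISS, MISS, L1-HIT, L1-HIT]

  [0] addr=0xa3 blk=20 s=4: MISS | VC []
  [1] addr=0xa4 blk=20 s=4: L1-HIT | VC []
  [2] addr=0x1a7 blk=52 s=4: MISS | VC [20]
  [3] addr=0x1dd blk=59 s=3: MISS | VC [20]
  [4] addr=0x15b blk=43 s=3: MISS | VC [20, 59]
  [5] addr=0xa4 blk=20 s=4: VC-HIT | VC [52, 59]
  [6] addr=0x1dd blk=59 s=3: VC-HIT | VC [52, 43]
  [7] addr=0x1a6 blk=52 s=4: VC-HIT | VC [20, 43]
  [8] addr=0x9c blk=19 s=3: MISS | VC [20, 43, 59]
  [9] addr=0x17e blk=47 s=7: MISS | VC [20, 43, 59]
  [10] addr=0x9b blk=19 s=3: L1-HIT | VC [20, 43, 59]
  [11] addr=0x99 blk=19 s=3: L1-HIT | VC [20, 43, 59]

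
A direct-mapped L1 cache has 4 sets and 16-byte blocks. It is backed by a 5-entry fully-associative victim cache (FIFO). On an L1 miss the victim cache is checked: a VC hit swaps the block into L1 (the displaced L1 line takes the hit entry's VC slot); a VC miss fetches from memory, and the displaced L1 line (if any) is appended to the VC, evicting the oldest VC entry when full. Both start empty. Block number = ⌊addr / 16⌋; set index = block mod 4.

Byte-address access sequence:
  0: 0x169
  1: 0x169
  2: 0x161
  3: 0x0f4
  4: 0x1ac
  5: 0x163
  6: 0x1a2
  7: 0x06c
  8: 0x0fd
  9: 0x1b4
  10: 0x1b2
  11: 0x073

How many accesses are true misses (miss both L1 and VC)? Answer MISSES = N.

MISSES = 6

#0 0x169→b22/s2 MISS; vc=[]
#1 0x169→b22/s2 L1-HIT; vc=[]
#2 0x161→b22/s2 L1-HIT; vc=[]
#3 0xf4→b15/s3 MISS; vc=[]
#4 0x1ac→b26/s2 MISS; vc=[22]
#5 0x163→b22/s2 VC-HIT; vc=[26]
#6 0x1a2→b26/s2 VC-HIT; vc=[22]
#7 0x6c→b6/s2 MISS; vc=[22,26]
#8 0xfd→b15/s3 L1-HIT; vc=[22,26]
#9 0x1b4→b27/s3 MISS; vc=[22,26,15]
#10 0x1b2→b27/s3 L1-HIT; vc=[22,26,15]
#11 0x73→b7/s3 MISS; vc=[22,26,15,27]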